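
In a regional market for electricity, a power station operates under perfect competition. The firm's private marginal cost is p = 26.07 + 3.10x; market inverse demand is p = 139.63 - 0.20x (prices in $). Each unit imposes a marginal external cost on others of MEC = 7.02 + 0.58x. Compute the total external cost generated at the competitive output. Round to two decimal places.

Market equilibrium (private): 26.07 + 3.10x = 139.63 - 0.20x → x_m = 34.4121.
Total external cost = ∫₀^{x_m} (7.02 + 0.58x) dx = 7.02×34.4121 + ½×0.58×34.4121² = 584.9888.

$584.99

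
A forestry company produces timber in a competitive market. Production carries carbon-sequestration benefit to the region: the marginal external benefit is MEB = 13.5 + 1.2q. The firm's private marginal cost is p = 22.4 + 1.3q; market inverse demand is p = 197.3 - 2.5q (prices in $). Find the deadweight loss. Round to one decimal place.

DWL = $908.5

Market equilibrium (private): 22.4 + 1.3q = 197.3 - 2.5q → q_m = 46.0263.
Social marginal cost = private MC − MEB = 8.9 + 0.1q.
Set SMC = demand: 8.9 + 0.1q = 197.3 - 2.5q → q* = 72.4615.
Height of the DWL triangle at q_m is demand(q_m) − SMC(q_m) = MEB(q_m) = 68.7316.
DWL = ½ × 26.4352 × 68.7316 = 908.4668.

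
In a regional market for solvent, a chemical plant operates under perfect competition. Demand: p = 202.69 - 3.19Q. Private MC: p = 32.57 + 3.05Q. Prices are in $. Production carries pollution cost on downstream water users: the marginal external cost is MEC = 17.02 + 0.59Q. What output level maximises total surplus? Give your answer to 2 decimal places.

Q* = 22.42

Social marginal cost = private MC + MEC = 49.59 + 3.64Q.
Set SMC = demand: 49.59 + 3.64Q = 202.69 - 3.19Q → Q* = 22.4158.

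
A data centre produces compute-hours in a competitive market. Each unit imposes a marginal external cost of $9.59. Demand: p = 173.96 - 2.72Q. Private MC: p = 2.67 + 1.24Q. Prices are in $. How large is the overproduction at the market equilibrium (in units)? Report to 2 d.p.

Market equilibrium (private): 2.67 + 1.24Q = 173.96 - 2.72Q → Q_m = 43.2551.
Social marginal cost = private MC + MEC = 12.26 + 1.24Q.
Set SMC = demand: 12.26 + 1.24Q = 173.96 - 2.72Q → Q* = 40.8333.
Gap = |43.2551 − 40.8333| = 2.4218.

2.42 units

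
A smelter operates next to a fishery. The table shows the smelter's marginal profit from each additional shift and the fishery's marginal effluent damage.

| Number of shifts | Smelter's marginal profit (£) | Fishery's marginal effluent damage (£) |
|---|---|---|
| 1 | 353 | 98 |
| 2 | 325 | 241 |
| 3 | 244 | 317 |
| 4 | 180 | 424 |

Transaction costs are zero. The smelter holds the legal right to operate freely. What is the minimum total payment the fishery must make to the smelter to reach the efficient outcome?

£424

Left alone the smelter would choose level 4 (marginal profit stays positive).
Efficient level: k* = 2 (marginal profit ≥ marginal effluent damage through 2).
The fishery must at least cover the smelter's forgone profit from cutting 4→2: 244 + 180 = 424.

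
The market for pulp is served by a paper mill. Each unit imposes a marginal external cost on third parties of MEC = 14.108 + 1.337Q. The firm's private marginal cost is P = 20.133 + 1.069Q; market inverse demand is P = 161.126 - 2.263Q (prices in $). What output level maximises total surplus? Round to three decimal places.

Social marginal cost = private MC + MEC = 34.241 + 2.406Q.
Set SMC = demand: 34.241 + 2.406Q = 161.126 - 2.263Q → Q* = 27.1761.

Q* = 27.176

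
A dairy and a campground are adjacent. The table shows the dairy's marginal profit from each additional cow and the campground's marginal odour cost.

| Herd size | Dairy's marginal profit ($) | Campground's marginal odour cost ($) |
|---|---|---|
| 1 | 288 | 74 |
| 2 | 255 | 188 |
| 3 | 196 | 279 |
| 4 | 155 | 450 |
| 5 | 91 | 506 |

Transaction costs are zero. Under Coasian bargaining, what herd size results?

2

Bargaining reaches the level where marginal profit last exceeds marginal odour cost.
That holds through level 2 (255 ≥ 188) but not at 3 (196 < 279).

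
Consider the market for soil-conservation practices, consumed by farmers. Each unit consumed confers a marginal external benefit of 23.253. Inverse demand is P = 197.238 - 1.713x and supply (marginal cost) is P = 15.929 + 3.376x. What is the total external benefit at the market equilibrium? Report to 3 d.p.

828.449

Market equilibrium (private): 15.929 + 3.376x = 197.238 - 1.713x → x_m = 35.6276.
Total external benefit = MEB × x_m = 23.253 × 35.6276 = 828.4486.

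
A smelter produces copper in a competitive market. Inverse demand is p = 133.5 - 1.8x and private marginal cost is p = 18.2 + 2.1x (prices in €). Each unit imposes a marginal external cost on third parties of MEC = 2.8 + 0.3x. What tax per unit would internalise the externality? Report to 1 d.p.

tax = €10.8 per unit

Social marginal cost = private MC + MEC = 21.0 + 2.4x.
Set SMC = demand: 21.0 + 2.4x = 133.5 - 1.8x → x* = 26.7857.
The Pigouvian tax equals MEC at x*: 2.8 + 0.3×26.7857 = 10.8357.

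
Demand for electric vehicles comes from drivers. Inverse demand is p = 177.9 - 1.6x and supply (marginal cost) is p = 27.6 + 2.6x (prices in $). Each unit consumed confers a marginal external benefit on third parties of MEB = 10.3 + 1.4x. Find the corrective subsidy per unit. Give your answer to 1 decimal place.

subsidy = $90.6 per unit

Social marginal benefit = demand + MEB = 188.2 - 0.2x.
Set SMB = MC: 188.2 - 0.2x = 27.6 + 2.6x → x* = 57.3571.
The Pigouvian subsidy equals MEB at x*: 10.3 + 1.4×57.3571 = 90.5999.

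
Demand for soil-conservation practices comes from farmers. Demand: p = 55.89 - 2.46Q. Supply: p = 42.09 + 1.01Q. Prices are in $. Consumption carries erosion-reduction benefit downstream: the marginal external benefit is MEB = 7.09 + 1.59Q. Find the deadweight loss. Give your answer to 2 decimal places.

Market equilibrium (private): 42.09 + 1.01Q = 55.89 - 2.46Q → Q_m = 3.9769.
Social marginal benefit = demand + MEB = 62.98 - 0.87Q.
Set SMB = MC: 62.98 - 0.87Q = 42.09 + 1.01Q → Q* = 11.1117.
Between Q* and Q_m the wedge SMB − MC runs linearly from 0 to MEB(Q_m), so the loss is a triangle.
DWL = ½ × 7.1348 × 13.4133 = 47.8506.

DWL = $47.85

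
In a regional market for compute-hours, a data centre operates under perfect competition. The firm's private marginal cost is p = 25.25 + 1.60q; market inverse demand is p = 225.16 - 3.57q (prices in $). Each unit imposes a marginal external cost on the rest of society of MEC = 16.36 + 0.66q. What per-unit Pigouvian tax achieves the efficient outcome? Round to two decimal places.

Social marginal cost = private MC + MEC = 41.61 + 2.26q.
Set SMC = demand: 41.61 + 2.26q = 225.16 - 3.57q → q* = 31.4837.
The Pigouvian tax equals MEC at q*: 16.36 + 0.66×31.4837 = 37.1392.

tax = $37.14 per unit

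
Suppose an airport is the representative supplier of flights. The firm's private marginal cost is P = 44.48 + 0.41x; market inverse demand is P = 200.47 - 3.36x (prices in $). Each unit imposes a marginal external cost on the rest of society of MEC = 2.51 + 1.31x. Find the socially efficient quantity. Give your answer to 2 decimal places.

x* = 30.21

Social marginal cost = private MC + MEC = 46.99 + 1.72x.
Set SMC = demand: 46.99 + 1.72x = 200.47 - 3.36x → x* = 30.2126.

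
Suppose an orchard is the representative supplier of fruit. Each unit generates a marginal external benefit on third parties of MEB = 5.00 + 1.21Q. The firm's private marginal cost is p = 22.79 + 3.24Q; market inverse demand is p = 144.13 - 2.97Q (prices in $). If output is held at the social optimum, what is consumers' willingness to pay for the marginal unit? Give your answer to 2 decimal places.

P = $69.08

Social marginal cost = private MC − MEB = 17.79 + 2.03Q.
Set SMC = demand: 17.79 + 2.03Q = 144.13 - 2.97Q → Q* = 25.2680.
Consumer price on the demand curve at Q*: 144.13 − 2.97×25.2680 = 69.0840.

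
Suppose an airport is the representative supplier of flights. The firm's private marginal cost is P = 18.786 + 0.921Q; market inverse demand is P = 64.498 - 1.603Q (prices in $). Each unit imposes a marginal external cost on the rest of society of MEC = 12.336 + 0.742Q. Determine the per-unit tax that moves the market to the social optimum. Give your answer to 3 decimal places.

tax = $19.919 per unit

Social marginal cost = private MC + MEC = 31.122 + 1.663Q.
Set SMC = demand: 31.122 + 1.663Q = 64.498 - 1.603Q → Q* = 10.2192.
The Pigouvian tax equals MEC at Q*: 12.336 + 0.742×10.2192 = 19.9186.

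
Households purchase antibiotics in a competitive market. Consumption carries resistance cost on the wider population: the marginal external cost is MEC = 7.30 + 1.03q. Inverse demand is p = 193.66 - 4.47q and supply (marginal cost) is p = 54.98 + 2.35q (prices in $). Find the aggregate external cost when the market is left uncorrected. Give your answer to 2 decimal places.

Market equilibrium (private): 54.98 + 2.35q = 193.66 - 4.47q → q_m = 20.3343.
Total external cost = ∫₀^{q_m} (7.30 + 1.03q) dq = 7.30×20.3343 + ½×1.03×20.3343² = 361.3845.

$361.38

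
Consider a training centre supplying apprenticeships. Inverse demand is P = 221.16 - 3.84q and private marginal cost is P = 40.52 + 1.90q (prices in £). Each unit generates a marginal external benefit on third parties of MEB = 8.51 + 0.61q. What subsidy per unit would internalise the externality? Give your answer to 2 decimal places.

subsidy = £31.00 per unit

Social marginal cost = private MC − MEB = 32.01 + 1.29q.
Set SMC = demand: 32.01 + 1.29q = 221.16 - 3.84q → q* = 36.8713.
The Pigouvian subsidy equals MEB at q*: 8.51 + 0.61×36.8713 = 31.0015.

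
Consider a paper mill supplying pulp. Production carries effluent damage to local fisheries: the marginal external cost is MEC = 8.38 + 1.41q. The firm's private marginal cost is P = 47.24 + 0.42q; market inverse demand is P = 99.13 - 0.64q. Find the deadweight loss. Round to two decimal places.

Market equilibrium (private): 47.24 + 0.42q = 99.13 - 0.64q → q_m = 48.9528.
Social marginal cost = private MC + MEC = 55.62 + 1.83q.
Set SMC = demand: 55.62 + 1.83q = 99.13 - 0.64q → q* = 17.6154.
Height of the DWL triangle at q_m is SMC(q_m) − demand(q_m) = MEC(q_m) = 77.4035.
DWL = ½ × 31.3374 × 77.4035 = 1212.8122.

DWL = 1212.81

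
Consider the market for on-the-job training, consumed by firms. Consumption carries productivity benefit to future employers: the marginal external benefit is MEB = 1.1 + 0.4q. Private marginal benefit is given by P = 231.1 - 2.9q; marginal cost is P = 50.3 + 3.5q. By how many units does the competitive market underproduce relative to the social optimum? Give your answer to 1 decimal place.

Market equilibrium (private): 50.3 + 3.5q = 231.1 - 2.9q → q_m = 28.2500.
Social marginal benefit = demand + MEB = 232.2 - 2.5q.
Set SMB = MC: 232.2 - 2.5q = 50.3 + 3.5q → q* = 30.3167.
Gap = |28.2500 − 30.3167| = 2.0667.

2.1 units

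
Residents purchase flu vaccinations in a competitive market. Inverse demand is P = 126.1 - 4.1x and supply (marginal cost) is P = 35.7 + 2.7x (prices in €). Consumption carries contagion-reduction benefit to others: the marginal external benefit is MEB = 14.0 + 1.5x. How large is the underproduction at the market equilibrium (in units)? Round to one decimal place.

6.4 units

Market equilibrium (private): 35.7 + 2.7x = 126.1 - 4.1x → x_m = 13.2941.
Social marginal benefit = demand + MEB = 140.1 - 2.6x.
Set SMB = MC: 140.1 - 2.6x = 35.7 + 2.7x → x* = 19.6981.
Gap = |13.2941 − 19.6981| = 6.4040.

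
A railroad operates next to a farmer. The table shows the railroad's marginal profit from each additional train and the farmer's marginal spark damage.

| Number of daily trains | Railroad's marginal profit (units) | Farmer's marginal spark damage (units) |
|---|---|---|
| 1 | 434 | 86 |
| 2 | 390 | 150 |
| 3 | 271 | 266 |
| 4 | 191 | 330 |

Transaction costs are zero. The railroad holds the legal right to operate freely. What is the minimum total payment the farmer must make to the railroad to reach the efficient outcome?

191

Left alone the railroad would choose level 4 (marginal profit stays positive).
Efficient level: k* = 3 (marginal profit ≥ marginal spark damage through 3).
The farmer must at least cover the railroad's forgone profit from cutting 4→3: 191 = 191.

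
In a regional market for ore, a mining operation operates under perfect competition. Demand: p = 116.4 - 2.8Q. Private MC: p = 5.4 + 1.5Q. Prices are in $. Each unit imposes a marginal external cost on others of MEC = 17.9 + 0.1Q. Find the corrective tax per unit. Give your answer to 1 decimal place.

Social marginal cost = private MC + MEC = 23.3 + 1.6Q.
Set SMC = demand: 23.3 + 1.6Q = 116.4 - 2.8Q → Q* = 21.1591.
The Pigouvian tax equals MEC at Q*: 17.9 + 0.1×21.1591 = 20.0159.

tax = $20.0 per unit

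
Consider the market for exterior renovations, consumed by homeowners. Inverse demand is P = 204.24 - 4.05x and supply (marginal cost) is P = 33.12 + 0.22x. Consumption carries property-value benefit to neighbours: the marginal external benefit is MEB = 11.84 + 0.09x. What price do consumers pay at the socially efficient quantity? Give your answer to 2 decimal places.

Social marginal benefit = demand + MEB = 216.08 - 3.96x.
Set SMB = MC: 216.08 - 3.96x = 33.12 + 0.22x → x* = 43.7703.
Consumer price on the demand curve at x*: 204.24 − 4.05×43.7703 = 26.9703.

P = 26.97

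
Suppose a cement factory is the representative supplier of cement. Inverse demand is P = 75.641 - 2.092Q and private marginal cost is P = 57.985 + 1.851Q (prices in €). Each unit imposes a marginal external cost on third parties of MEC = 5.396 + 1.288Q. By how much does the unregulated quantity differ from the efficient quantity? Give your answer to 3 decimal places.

Market equilibrium (private): 57.985 + 1.851Q = 75.641 - 2.092Q → Q_m = 4.4778.
Social marginal cost = private MC + MEC = 63.381 + 3.139Q.
Set SMC = demand: 63.381 + 3.139Q = 75.641 - 2.092Q → Q* = 2.3437.
Gap = |4.4778 − 2.3437| = 2.1341.

2.134 units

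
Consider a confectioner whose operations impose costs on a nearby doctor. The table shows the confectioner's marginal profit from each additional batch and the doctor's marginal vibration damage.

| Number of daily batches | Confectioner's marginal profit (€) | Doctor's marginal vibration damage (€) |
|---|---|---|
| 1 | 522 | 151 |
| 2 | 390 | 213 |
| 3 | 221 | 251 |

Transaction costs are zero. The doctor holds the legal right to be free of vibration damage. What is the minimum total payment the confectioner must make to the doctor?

Efficient level: marginal profit ≥ marginal vibration damage through level 2, so k* = 2.
With the doctor holding the right, the confectioner must at least compensate total damage at k*: 151 + 213 = 364.

€364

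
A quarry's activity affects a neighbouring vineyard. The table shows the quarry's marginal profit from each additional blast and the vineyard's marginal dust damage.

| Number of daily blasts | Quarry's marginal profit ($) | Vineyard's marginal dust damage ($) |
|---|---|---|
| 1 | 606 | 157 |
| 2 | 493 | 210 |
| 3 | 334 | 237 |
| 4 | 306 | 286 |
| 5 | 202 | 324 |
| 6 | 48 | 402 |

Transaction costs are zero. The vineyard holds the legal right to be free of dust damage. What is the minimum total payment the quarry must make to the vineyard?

$890

Efficient level: marginal profit ≥ marginal dust damage through level 4, so k* = 4.
With the vineyard holding the right, the quarry must at least compensate total damage at k*: 157 + 210 + 237 + 286 = 890.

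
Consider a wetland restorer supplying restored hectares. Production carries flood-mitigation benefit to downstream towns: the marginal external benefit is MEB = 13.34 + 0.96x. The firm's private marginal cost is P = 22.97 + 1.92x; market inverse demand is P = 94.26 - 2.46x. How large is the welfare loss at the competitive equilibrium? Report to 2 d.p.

Market equilibrium (private): 22.97 + 1.92x = 94.26 - 2.46x → x_m = 16.2763.
Social marginal cost = private MC − MEB = 9.63 + 0.96x.
Set SMC = demand: 9.63 + 0.96x = 94.26 - 2.46x → x* = 24.7456.
The loss is the area between SMC and demand from x* to x_m; with linear curves that's a triangle of height MEB(x_m).
DWL = ½ × 8.4693 × 28.9652 = 122.6575.

DWL = 122.66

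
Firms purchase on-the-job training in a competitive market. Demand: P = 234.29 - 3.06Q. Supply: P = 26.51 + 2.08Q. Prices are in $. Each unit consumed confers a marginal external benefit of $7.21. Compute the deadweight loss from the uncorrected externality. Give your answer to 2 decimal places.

DWL = $5.06

Market equilibrium (private): 26.51 + 2.08Q = 234.29 - 3.06Q → Q_m = 40.4241.
Social marginal benefit = demand + MEB = 241.50 - 3.06Q.
Set SMB = MC: 241.50 - 3.06Q = 26.51 + 2.08Q → Q* = 41.8268.
Height of the DWL triangle at Q_m is SMB(Q_m) − MC(Q_m) = MEB(Q_m) = 7.2100.
DWL = ½ × 1.4027 × 7.2100 = 5.0567.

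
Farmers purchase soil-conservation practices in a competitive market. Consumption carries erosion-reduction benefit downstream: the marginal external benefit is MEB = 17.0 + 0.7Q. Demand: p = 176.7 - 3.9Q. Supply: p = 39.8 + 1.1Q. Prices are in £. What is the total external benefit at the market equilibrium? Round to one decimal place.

£727.8

Market equilibrium (private): 39.8 + 1.1Q = 176.7 - 3.9Q → Q_m = 27.3800.
Total external benefit = ∫₀^{Q_m} (17.0 + 0.7Q) dQ = 17.0×27.3800 + ½×0.7×27.3800² = 727.8425.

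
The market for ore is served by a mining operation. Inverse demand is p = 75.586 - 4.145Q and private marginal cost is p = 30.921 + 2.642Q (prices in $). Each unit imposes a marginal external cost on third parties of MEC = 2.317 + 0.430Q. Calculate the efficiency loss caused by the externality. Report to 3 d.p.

Market equilibrium (private): 30.921 + 2.642Q = 75.586 - 4.145Q → Q_m = 6.5810.
Social marginal cost = private MC + MEC = 33.238 + 3.072Q.
Set SMC = demand: 33.238 + 3.072Q = 75.586 - 4.145Q → Q* = 5.8678.
The welfare-loss triangle has base |Q_m − Q*| and height MEC(Q_m) (the vertical gap between SMC and demand is zero at Q* and MEC at Q_m).
DWL = ½ × 0.7132 × 5.1468 = 1.8353.

DWL = $1.835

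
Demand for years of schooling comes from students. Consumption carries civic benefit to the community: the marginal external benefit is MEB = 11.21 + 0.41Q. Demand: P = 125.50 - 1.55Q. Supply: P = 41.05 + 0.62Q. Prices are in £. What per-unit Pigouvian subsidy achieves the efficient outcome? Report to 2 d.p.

subsidy = £33.49 per unit

Social marginal benefit = demand + MEB = 136.71 - 1.14Q.
Set SMB = MC: 136.71 - 1.14Q = 41.05 + 0.62Q → Q* = 54.3523.
The Pigouvian subsidy equals MEB at Q*: 11.21 + 0.41×54.3523 = 33.4944.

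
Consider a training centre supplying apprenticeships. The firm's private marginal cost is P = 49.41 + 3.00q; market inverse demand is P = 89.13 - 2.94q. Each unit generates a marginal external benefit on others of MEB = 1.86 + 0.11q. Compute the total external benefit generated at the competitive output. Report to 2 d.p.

Market equilibrium (private): 49.41 + 3.00q = 89.13 - 2.94q → q_m = 6.6869.
Total external benefit = ∫₀^{q_m} (1.86 + 0.11q) dq = 1.86×6.6869 + ½×0.11×6.6869² = 14.8969.

14.90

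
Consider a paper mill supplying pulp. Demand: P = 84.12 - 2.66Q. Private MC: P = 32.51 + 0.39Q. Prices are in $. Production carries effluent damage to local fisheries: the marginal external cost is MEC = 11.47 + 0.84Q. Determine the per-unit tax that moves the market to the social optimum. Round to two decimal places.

tax = $20.14 per unit

Social marginal cost = private MC + MEC = 43.98 + 1.23Q.
Set SMC = demand: 43.98 + 1.23Q = 84.12 - 2.66Q → Q* = 10.3188.
The Pigouvian tax equals MEC at Q*: 11.47 + 0.84×10.3188 = 20.1378.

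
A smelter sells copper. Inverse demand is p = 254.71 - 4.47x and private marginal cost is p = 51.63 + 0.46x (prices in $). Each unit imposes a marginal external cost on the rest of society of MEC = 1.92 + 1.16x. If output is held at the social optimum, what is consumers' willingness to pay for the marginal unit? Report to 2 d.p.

P = $107.06

Social marginal cost = private MC + MEC = 53.55 + 1.62x.
Set SMC = demand: 53.55 + 1.62x = 254.71 - 4.47x → x* = 33.0312.
Consumer price on the demand curve at x*: 254.71 − 4.47×33.0312 = 107.0605.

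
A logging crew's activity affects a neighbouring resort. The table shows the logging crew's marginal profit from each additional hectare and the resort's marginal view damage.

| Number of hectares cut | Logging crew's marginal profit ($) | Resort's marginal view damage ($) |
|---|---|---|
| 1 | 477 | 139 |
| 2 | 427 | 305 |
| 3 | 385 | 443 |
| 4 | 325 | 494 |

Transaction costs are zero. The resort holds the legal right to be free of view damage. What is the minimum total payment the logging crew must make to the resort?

$444

Efficient level: marginal profit ≥ marginal view damage through level 2, so k* = 2.
With the resort holding the right, the logging crew must at least compensate total damage at k*: 139 + 305 = 444.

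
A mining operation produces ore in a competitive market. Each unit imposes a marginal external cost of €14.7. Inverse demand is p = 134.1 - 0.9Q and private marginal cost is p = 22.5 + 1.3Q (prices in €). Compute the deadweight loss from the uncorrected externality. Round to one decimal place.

DWL = €49.1

Market equilibrium (private): 22.5 + 1.3Q = 134.1 - 0.9Q → Q_m = 50.7273.
Social marginal cost = private MC + MEC = 37.2 + 1.3Q.
Set SMC = demand: 37.2 + 1.3Q = 134.1 - 0.9Q → Q* = 44.0455.
The welfare-loss triangle has base |Q_m − Q*| and height MEC(Q_m) (the vertical gap between SMC and demand is zero at Q* and MEC at Q_m).
DWL = ½ × 6.6818 × 14.7000 = 49.1112.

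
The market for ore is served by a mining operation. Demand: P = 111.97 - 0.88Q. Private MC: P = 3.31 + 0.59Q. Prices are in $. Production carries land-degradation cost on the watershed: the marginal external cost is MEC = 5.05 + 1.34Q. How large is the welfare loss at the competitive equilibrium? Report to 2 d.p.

Market equilibrium (private): 3.31 + 0.59Q = 111.97 - 0.88Q → Q_m = 73.9184.
Social marginal cost = private MC + MEC = 8.36 + 1.93Q.
Set SMC = demand: 8.36 + 1.93Q = 111.97 - 0.88Q → Q* = 36.8719.
Between Q* and Q_m the wedge SMC − demand runs linearly from 0 to MEC(Q_m), so the loss is a triangle.
DWL = ½ × 37.0465 × 104.1006 = 1928.2814.

DWL = $1928.28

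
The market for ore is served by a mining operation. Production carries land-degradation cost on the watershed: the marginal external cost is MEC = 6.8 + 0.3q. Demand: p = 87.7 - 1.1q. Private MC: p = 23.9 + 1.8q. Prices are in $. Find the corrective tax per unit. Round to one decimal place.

tax = $12.1 per unit

Social marginal cost = private MC + MEC = 30.7 + 2.1q.
Set SMC = demand: 30.7 + 2.1q = 87.7 - 1.1q → q* = 17.8125.
The Pigouvian tax equals MEC at q*: 6.8 + 0.3×17.8125 = 12.1438.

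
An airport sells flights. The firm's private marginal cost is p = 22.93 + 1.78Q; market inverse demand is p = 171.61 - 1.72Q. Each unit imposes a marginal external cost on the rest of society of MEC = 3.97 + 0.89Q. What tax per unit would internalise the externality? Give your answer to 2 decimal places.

Social marginal cost = private MC + MEC = 26.90 + 2.67Q.
Set SMC = demand: 26.90 + 2.67Q = 171.61 - 1.72Q → Q* = 32.9636.
The Pigouvian tax equals MEC at Q*: 3.97 + 0.89×32.9636 = 33.3076.

tax = 33.31 per unit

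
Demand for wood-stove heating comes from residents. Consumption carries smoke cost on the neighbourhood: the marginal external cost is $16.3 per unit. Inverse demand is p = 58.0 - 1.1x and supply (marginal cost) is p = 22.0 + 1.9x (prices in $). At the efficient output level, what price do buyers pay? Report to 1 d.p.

Social marginal benefit = demand − MEC = 41.7 - 1.1x.
Set SMB = MC: 41.7 - 1.1x = 22.0 + 1.9x → x* = 6.5667.
Consumer price on the demand curve at x*: 58.0 − 1.1×6.5667 = 50.7766.

P = $50.8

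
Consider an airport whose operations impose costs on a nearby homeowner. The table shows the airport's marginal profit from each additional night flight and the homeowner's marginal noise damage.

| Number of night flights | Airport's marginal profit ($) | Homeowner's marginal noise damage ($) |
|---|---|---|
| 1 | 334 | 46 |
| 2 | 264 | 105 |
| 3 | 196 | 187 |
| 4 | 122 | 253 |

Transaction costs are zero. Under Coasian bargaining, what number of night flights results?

3

Bargaining reaches the level where marginal profit last exceeds marginal noise damage.
That holds through level 3 (196 ≥ 187) but not at 4 (122 < 253).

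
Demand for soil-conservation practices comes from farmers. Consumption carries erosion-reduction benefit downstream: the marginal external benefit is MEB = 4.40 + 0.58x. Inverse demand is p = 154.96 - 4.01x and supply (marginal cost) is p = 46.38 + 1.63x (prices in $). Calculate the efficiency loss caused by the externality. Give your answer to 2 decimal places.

Market equilibrium (private): 46.38 + 1.63x = 154.96 - 4.01x → x_m = 19.2518.
Social marginal benefit = demand + MEB = 159.36 - 3.43x.
Set SMB = MC: 159.36 - 3.43x = 46.38 + 1.63x → x* = 22.3281.
The welfare-loss triangle has base |x_m − x*| and height MEB(x_m) (the vertical gap between SMB and MC is zero at x* and MEB at x_m).
DWL = ½ × 3.0763 × 15.5660 = 23.9428.

DWL = $23.94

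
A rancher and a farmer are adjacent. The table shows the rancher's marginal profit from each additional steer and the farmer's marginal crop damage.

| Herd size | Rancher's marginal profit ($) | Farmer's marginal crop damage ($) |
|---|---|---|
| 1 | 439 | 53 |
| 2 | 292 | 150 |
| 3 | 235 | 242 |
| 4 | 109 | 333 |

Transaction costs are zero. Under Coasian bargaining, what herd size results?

Bargaining reaches the level where marginal profit last exceeds marginal crop damage.
That holds through level 2 (292 ≥ 150) but not at 3 (235 < 242).

2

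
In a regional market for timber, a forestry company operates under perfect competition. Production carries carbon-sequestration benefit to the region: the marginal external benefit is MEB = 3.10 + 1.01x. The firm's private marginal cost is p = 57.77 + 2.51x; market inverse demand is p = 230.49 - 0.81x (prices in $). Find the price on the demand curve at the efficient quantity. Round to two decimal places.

P = $168.84

Social marginal cost = private MC − MEB = 54.67 + 1.50x.
Set SMC = demand: 54.67 + 1.50x = 230.49 - 0.81x → x* = 76.1126.
Consumer price on the demand curve at x*: 230.49 − 0.81×76.1126 = 168.8388.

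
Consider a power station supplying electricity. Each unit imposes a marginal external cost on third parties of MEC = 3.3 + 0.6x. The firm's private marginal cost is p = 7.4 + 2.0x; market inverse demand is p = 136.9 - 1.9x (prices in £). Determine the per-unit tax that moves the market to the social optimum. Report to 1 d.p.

Social marginal cost = private MC + MEC = 10.7 + 2.6x.
Set SMC = demand: 10.7 + 2.6x = 136.9 - 1.9x → x* = 28.0444.
The Pigouvian tax equals MEC at x*: 3.3 + 0.6×28.0444 = 20.1266.

tax = £20.1 per unit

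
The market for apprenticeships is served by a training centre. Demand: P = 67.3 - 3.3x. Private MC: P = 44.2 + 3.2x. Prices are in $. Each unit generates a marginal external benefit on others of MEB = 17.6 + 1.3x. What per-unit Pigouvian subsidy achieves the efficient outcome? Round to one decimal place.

subsidy = $27.8 per unit

Social marginal cost = private MC − MEB = 26.6 + 1.9x.
Set SMC = demand: 26.6 + 1.9x = 67.3 - 3.3x → x* = 7.8269.
The Pigouvian subsidy equals MEB at x*: 17.6 + 1.3×7.8269 = 27.7750.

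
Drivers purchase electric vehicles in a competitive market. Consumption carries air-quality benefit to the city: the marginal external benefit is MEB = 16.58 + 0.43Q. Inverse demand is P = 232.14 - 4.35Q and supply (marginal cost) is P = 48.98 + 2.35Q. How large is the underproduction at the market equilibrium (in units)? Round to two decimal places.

Market equilibrium (private): 48.98 + 2.35Q = 232.14 - 4.35Q → Q_m = 27.3373.
Social marginal benefit = demand + MEB = 248.72 - 3.92Q.
Set SMB = MC: 248.72 - 3.92Q = 48.98 + 2.35Q → Q* = 31.8565.
Gap = |27.3373 − 31.8565| = 4.5192.

4.52 units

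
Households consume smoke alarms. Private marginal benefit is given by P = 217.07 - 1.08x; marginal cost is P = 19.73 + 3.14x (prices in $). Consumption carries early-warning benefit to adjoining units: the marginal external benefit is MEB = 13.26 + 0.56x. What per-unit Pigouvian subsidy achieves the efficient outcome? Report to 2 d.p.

Social marginal benefit = demand + MEB = 230.33 - 0.52x.
Set SMB = MC: 230.33 - 0.52x = 19.73 + 3.14x → x* = 57.5410.
The Pigouvian subsidy equals MEB at x*: 13.26 + 0.56×57.5410 = 45.4830.

subsidy = $45.48 per unit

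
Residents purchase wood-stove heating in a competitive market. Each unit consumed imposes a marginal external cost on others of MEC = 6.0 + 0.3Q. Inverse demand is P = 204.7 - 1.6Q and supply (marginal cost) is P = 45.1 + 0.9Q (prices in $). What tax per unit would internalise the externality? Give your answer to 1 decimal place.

Social marginal benefit = demand − MEC = 198.7 - 1.9Q.
Set SMB = MC: 198.7 - 1.9Q = 45.1 + 0.9Q → Q* = 54.8571.
The Pigouvian tax equals MEC at Q*: 6.0 + 0.3×54.8571 = 22.4571.

tax = $22.5 per unit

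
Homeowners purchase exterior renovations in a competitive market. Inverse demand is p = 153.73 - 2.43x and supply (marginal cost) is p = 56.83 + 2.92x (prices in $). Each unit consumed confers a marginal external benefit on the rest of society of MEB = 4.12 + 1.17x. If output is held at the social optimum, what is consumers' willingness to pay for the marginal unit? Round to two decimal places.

Social marginal benefit = demand + MEB = 157.85 - 1.26x.
Set SMB = MC: 157.85 - 1.26x = 56.83 + 2.92x → x* = 24.1675.
Consumer price on the demand curve at x*: 153.73 − 2.43×24.1675 = 95.0030.

P = $95.00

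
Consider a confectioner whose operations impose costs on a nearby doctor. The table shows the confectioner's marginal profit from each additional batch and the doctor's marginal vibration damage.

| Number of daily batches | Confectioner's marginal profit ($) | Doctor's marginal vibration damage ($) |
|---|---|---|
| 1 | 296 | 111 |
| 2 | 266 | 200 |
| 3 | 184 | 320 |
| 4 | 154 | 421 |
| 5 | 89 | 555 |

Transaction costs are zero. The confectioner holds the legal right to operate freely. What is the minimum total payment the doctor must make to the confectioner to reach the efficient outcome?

Left alone the confectioner would choose level 5 (marginal profit stays positive).
Efficient level: k* = 2 (marginal profit ≥ marginal vibration damage through 2).
The doctor must at least cover the confectioner's forgone profit from cutting 5→2: 184 + 154 + 89 = 427.

$427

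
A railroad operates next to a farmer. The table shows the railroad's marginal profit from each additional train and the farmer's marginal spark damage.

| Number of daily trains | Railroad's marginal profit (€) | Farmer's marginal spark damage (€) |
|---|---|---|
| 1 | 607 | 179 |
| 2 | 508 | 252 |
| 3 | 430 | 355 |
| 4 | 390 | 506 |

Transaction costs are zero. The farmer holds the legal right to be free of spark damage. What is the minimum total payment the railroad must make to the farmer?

€786

Efficient level: marginal profit ≥ marginal spark damage through level 3, so k* = 3.
With the farmer holding the right, the railroad must at least compensate total damage at k*: 179 + 252 + 355 = 786.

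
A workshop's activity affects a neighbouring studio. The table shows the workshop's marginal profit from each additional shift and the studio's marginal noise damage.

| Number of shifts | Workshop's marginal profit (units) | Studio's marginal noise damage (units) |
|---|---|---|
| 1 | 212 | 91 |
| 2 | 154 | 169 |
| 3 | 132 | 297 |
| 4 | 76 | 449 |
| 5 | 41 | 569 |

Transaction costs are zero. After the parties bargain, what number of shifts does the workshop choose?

Bargaining reaches the level where marginal profit last exceeds marginal noise damage.
That holds through level 1 (212 ≥ 91) but not at 2 (154 < 169).

1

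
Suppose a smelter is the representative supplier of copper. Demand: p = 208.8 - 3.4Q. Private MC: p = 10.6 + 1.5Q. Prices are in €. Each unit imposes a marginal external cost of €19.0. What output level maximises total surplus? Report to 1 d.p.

Q* = 36.6

Social marginal cost = private MC + MEC = 29.6 + 1.5Q.
Set SMC = demand: 29.6 + 1.5Q = 208.8 - 3.4Q → Q* = 36.5714.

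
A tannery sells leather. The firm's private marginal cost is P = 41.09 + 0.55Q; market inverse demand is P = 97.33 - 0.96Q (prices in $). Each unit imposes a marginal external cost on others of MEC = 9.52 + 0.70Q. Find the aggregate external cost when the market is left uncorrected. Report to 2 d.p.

$840.09

Market equilibrium (private): 41.09 + 0.55Q = 97.33 - 0.96Q → Q_m = 37.2450.
Total external cost = ∫₀^{Q_m} (9.52 + 0.70Q) dQ = 9.52×37.2450 + ½×0.70×37.2450² = 840.0889.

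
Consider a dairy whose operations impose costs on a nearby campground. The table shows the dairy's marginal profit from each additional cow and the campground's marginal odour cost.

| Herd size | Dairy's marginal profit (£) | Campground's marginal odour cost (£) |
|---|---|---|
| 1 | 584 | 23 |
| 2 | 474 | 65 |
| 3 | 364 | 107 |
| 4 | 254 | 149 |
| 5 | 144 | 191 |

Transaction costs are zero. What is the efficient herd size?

4

Bargaining reaches the level where marginal profit last exceeds marginal odour cost.
That holds through level 4 (254 ≥ 149) but not at 5 (144 < 191).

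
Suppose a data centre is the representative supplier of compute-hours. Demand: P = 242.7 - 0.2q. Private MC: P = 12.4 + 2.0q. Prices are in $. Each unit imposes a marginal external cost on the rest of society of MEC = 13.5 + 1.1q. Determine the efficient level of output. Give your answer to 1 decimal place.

q* = 65.7

Social marginal cost = private MC + MEC = 25.9 + 3.1q.
Set SMC = demand: 25.9 + 3.1q = 242.7 - 0.2q → q* = 65.6970.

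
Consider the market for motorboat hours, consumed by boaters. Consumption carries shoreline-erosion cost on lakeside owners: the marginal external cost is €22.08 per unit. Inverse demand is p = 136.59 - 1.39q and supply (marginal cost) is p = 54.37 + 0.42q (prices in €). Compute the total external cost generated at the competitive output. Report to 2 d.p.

Market equilibrium (private): 54.37 + 0.42q = 136.59 - 1.39q → q_m = 45.4254.
Total external cost = MEC × q_m = 22.08 × 45.4254 = 1002.9928.

€1002.99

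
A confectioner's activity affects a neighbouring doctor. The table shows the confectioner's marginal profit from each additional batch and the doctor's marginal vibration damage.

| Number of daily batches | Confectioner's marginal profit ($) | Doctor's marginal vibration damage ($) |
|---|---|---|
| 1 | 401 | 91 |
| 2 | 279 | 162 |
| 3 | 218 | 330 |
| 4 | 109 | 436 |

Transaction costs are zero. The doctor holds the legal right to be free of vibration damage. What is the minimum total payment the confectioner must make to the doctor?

$253

Efficient level: marginal profit ≥ marginal vibration damage through level 2, so k* = 2.
With the doctor holding the right, the confectioner must at least compensate total damage at k*: 91 + 162 = 253.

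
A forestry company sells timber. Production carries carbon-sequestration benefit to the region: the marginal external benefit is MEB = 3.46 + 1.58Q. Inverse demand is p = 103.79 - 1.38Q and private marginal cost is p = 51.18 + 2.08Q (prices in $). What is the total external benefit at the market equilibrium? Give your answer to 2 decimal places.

Market equilibrium (private): 51.18 + 2.08Q = 103.79 - 1.38Q → Q_m = 15.2052.
Total external benefit = ∫₀^{Q_m} (3.46 + 1.58Q) dQ = 3.46×15.2052 + ½×1.58×15.2052² = 235.2565.

$235.26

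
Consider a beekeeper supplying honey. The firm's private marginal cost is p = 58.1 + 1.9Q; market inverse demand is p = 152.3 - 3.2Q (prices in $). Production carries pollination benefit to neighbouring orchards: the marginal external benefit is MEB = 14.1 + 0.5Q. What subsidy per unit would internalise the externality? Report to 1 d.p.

Social marginal cost = private MC − MEB = 44.0 + 1.4Q.
Set SMC = demand: 44.0 + 1.4Q = 152.3 - 3.2Q → Q* = 23.5435.
The Pigouvian subsidy equals MEB at Q*: 14.1 + 0.5×23.5435 = 25.8718.

subsidy = $25.9 per unit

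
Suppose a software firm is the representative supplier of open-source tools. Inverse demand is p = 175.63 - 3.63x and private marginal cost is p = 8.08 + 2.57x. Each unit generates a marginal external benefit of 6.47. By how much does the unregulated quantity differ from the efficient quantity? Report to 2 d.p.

1.04 units

Market equilibrium (private): 8.08 + 2.57x = 175.63 - 3.63x → x_m = 27.0242.
Social marginal cost = private MC − MEB = 1.61 + 2.57x.
Set SMC = demand: 1.61 + 2.57x = 175.63 - 3.63x → x* = 28.0677.
Gap = |27.0242 − 28.0677| = 1.0435.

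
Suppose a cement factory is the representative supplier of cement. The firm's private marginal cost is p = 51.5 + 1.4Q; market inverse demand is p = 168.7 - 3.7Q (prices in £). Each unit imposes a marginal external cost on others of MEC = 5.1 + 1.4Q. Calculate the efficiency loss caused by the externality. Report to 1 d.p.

DWL = £106.9

Market equilibrium (private): 51.5 + 1.4Q = 168.7 - 3.7Q → Q_m = 22.9804.
Social marginal cost = private MC + MEC = 56.6 + 2.8Q.
Set SMC = demand: 56.6 + 2.8Q = 168.7 - 3.7Q → Q* = 17.2462.
The loss is the area between SMC and demand from Q* to Q_m; with linear curves that's a triangle of height MEC(Q_m).
DWL = ½ × 5.7342 × 37.2725 = 106.8640.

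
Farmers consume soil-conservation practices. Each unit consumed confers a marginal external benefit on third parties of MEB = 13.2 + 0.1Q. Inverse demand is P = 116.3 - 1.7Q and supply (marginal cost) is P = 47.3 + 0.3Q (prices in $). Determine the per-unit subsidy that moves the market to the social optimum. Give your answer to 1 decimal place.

Social marginal benefit = demand + MEB = 129.5 - 1.6Q.
Set SMB = MC: 129.5 - 1.6Q = 47.3 + 0.3Q → Q* = 43.2632.
The Pigouvian subsidy equals MEB at Q*: 13.2 + 0.1×43.2632 = 17.5263.

subsidy = $17.5 per unit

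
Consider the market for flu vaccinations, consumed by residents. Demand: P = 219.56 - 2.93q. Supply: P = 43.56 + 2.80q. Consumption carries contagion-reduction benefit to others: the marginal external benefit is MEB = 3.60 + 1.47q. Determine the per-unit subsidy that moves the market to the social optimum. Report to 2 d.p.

subsidy = 65.57 per unit

Social marginal benefit = demand + MEB = 223.16 - 1.46q.
Set SMB = MC: 223.16 - 1.46q = 43.56 + 2.80q → q* = 42.1596.
The Pigouvian subsidy equals MEB at q*: 3.60 + 1.47×42.1596 = 65.5746.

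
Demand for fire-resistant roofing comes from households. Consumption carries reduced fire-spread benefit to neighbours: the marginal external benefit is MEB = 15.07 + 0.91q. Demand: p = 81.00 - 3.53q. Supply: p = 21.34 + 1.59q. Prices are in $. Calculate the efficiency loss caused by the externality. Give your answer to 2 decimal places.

DWL = $78.28

Market equilibrium (private): 21.34 + 1.59q = 81.00 - 3.53q → q_m = 11.6523.
Social marginal benefit = demand + MEB = 96.07 - 2.62q.
Set SMB = MC: 96.07 - 2.62q = 21.34 + 1.59q → q* = 17.7506.
Between q* and q_m the wedge SMB − MC runs linearly from 0 to MEB(q_m), so the loss is a triangle.
DWL = ½ × 6.0983 × 25.6736 = 78.2827.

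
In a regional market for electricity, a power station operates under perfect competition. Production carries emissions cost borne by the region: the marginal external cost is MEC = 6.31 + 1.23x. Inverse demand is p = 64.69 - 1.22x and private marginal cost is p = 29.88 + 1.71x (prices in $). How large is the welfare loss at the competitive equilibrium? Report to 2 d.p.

DWL = $52.62

Market equilibrium (private): 29.88 + 1.71x = 64.69 - 1.22x → x_m = 11.8805.
Social marginal cost = private MC + MEC = 36.19 + 2.94x.
Set SMC = demand: 36.19 + 2.94x = 64.69 - 1.22x → x* = 6.8510.
Between x* and x_m the wedge SMC − demand runs linearly from 0 to MEC(x_m), so the loss is a triangle.
DWL = ½ × 5.0295 × 20.9231 = 52.6164.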